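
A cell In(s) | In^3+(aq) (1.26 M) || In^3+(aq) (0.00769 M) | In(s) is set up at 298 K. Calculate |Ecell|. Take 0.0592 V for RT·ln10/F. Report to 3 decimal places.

0.044 V

For a concentration cell E°cell = 0, since both electrodes use the same couple.
The compartment with the higher In^3+(aq) concentration (1.26 M) acts as the cathode; ions are reduced there and produced at the dilute (0.00769 M) anode.
With n = 3, Ecell = −(0.0592/3)·log([dilute]/[conc]) = −(0.0592/3)·log(0.00769/1.26) = +0.044 V.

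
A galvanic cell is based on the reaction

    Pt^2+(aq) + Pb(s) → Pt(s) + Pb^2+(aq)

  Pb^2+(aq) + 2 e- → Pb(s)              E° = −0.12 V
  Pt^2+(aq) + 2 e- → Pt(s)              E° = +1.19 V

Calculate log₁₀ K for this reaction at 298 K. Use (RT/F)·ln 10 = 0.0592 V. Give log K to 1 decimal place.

The Pt²⁺/Pt couple is reduced (cathode); E°cell = +1.19 − (−0.12) = +1.31 V with n = 2.
At equilibrium E = 0, so log K = nE°cell / 0.0592 = (2)(+1.31) / 0.0592 = 44.3.

log K = 44.3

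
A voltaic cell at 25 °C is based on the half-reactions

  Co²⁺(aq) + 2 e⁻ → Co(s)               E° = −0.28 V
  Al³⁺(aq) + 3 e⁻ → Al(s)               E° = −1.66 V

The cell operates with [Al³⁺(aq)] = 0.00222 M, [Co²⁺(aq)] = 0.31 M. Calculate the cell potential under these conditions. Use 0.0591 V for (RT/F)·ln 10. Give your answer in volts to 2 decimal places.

Co²⁺/Co is reduced (cathode, E° = −0.28 V) and Al³⁺/Al is oxidized (anode).
The standard potential is −0.28 − (−1.66) = +1.38 V and the balanced reaction transfers n = 6 electrons.
Balancing gives 3 Co²⁺(aq) + 2 Al(s) → 3 Co(s) + 2 Al³⁺(aq); hence Q = [Al³⁺(aq)]^2 / [Co²⁺(aq)]^3 = 0.000165 (log Q = −3.781).
E = E° − (0.0591/n)·log Q = +1.38 − (0.0591/6)(−3.781) = +1.42 V.

+1.42 V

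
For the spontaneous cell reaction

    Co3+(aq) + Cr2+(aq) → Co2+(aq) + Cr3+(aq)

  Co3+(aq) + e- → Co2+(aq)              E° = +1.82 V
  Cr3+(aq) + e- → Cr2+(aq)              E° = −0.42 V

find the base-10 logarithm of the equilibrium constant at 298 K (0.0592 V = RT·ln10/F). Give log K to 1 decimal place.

log K = 37.8

The Co³⁺/Co²⁺ couple is reduced (cathode); E°cell = +1.82 − (−0.42) = +2.24 V with n = 1.
At equilibrium E = 0, so log K = nE°cell / 0.0592 = (1)(+2.24) / 0.0592 = 37.8.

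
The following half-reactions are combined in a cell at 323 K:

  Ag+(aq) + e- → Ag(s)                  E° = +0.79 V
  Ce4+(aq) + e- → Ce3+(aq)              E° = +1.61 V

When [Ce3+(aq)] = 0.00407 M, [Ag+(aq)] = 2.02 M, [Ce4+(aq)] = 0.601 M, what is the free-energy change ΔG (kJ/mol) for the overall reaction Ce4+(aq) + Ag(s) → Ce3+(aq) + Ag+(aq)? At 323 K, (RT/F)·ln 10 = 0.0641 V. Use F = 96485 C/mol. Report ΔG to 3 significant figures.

−90.6 kJ/mol

E°cell = +1.61 − (+0.79) = +0.82 V; the balanced reaction transfers n = 1 electron.
Q = ([Ce3+(aq)]·[Ag+(aq)]) / [Ce4+(aq)] = 0.0137, so log Q = −1.864 and E = +0.82 − (0.0641/1)(−1.864) = +0.9395 V.
Finally ΔG = −nFE = −(1)(96485 C/mol)(+0.9395 V) = −90.6 kJ/mol.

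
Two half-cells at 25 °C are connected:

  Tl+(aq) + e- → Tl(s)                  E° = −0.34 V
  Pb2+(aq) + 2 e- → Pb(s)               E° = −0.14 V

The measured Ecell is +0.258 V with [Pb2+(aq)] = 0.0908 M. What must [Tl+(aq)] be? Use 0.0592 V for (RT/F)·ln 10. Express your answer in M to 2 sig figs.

0.032 M

The Pb²⁺/Pb couple has the larger reduction potential, so it is the cathode: E°cell = −0.14 − (−0.34) = +0.20 V and n = 2.
From the Nernst equation, log Q = n(E° − E)/0.0592 = 2·(+0.20 − (+0.258))/0.0592 = −1.959.
For Pb2+(aq) + 2 Tl(s) → Pb(s) + 2 Tl+(aq), the reaction quotient is Q = [Tl+(aq)]^2 / [Pb2+(aq)].
Substituting the known concentrations and solving, log [Tl+(aq)] = −1.500 and [Tl+(aq)] = 0.032 M.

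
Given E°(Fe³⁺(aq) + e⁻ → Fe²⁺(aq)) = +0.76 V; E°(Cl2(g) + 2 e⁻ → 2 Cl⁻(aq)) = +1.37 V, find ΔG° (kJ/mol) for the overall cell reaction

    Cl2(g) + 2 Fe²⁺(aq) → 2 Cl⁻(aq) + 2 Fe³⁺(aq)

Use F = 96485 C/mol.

−118 kJ/mol

In the reaction as written Cl2(g) is reduced, so the Cl₂/Cl⁻ couple is the cathode and Fe³⁺/Fe²⁺ is the anode.
E°cell = +1.37 − (+0.76) = +0.61 V; balancing electrons gives n = 2.
ΔG° = −nFE°cell = −(2)(96485)(+0.61) J/mol = −118 kJ/mol.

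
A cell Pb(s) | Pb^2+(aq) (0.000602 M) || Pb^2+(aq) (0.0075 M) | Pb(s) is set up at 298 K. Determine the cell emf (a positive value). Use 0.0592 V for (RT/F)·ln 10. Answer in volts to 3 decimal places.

For a concentration cell E°cell = 0, since both electrodes use the same couple.
The compartment with the higher Pb^2+(aq) concentration (0.0075 M) acts as the cathode; ions are reduced there and produced at the dilute (0.000602 M) anode.
With n = 2, Ecell = −(0.0592/2)·log([dilute]/[conc]) = −(0.0592/2)·log(0.000602/0.0075) = +0.032 V.

0.032 V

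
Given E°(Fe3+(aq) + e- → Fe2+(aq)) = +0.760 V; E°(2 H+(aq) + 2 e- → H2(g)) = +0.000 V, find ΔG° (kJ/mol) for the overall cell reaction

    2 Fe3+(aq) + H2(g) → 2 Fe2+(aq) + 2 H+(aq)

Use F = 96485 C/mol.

−147 kJ/mol

In the reaction as written Fe3+(aq) is reduced, so the Fe³⁺/Fe²⁺ couple is the cathode and 2H⁺/H₂ is the anode.
E°cell = +0.760 − (+0.000) = +0.760 V; balancing electrons gives n = 2.
ΔG° = −nFE°cell = −(2)(96485)(+0.760) J/mol = −147 kJ/mol.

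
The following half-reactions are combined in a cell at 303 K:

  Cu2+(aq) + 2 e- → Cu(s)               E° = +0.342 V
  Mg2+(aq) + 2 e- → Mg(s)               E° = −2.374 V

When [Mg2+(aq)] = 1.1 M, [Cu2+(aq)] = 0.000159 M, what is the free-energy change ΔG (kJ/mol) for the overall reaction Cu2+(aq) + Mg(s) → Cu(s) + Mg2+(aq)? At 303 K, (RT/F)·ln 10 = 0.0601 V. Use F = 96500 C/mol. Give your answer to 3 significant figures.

The standard cell potential is +0.342 − (−2.374) = +2.716 V, with n = 2 electrons in the balanced equation.
The reaction quotient is [Mg2+(aq)] / [Cu2+(aq)] = 6.92×10^3; by Nernst, E = +2.716 − (0.0601/2)(3.840) = +2.6006 V.
Finally ΔG = −nFE = −(2)(96500 C/mol)(+2.6006 V) = −502 kJ/mol.

−502 kJ/mol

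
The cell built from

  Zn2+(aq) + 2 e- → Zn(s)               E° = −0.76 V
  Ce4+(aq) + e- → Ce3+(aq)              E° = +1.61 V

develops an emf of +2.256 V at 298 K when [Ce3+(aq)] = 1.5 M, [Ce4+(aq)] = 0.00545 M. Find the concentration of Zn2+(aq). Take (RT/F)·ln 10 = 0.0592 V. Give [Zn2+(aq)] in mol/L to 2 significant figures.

With Ce⁴⁺/Ce³⁺ at the cathode and Zn²⁺/Zn at the anode, E°cell = +1.61 − (−0.76) = +2.37 V (n = 2).
Rearranging E = E° − (0.0592/n)·log Q gives log Q = 2(+2.37 − (+2.256))/0.0592 = 3.851.
The balanced reaction is 2 Ce4+(aq) + Zn(s) → 2 Ce3+(aq) + Zn2+(aq), so Q = ([Ce3+(aq)]^2·[Zn2+(aq)]) / [Ce4+(aq)]^2.
Isolating [Zn2+(aq)] in Q = 10^{3.851} yields log [Zn2+(aq)] = −1.028, i.e. 0.094 M.

0.094 M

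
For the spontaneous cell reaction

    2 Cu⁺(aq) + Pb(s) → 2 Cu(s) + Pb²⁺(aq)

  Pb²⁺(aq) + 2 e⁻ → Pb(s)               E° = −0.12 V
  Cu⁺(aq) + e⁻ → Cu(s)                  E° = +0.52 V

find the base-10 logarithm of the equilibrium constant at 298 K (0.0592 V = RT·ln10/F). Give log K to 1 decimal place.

The Cu⁺/Cu couple is reduced (cathode); E°cell = +0.52 − (−0.12) = +0.64 V with n = 2.
At equilibrium E = 0, so log K = nE°cell / 0.0592 = (2)(+0.64) / 0.0592 = 21.6.

log K = 21.6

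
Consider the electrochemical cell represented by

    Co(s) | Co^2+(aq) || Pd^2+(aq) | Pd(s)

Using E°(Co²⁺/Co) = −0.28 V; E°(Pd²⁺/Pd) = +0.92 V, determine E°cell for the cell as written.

+1.20 V

By convention the left-hand electrode in cell notation is the anode (oxidation) and the right-hand electrode is the cathode (reduction).
E°cell = E°(right) − E°(left) = +0.92 − (−0.28) = +1.20 V.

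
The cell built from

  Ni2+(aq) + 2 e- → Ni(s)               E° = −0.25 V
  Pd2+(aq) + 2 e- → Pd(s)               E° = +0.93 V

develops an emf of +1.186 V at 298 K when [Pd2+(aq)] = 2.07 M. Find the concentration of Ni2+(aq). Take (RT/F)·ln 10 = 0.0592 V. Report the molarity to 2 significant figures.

Pd²⁺/Pd is the cathode (higher E°); E°cell = +0.93 − (−0.25) = +1.18 V with n = 2.
From the Nernst equation, log Q = n(E° − E)/0.0592 = 2·(+1.18 − (+1.186))/0.0592 = −0.203.
The balanced reaction is Pd2+(aq) + Ni(s) → Pd(s) + Ni2+(aq), so Q = [Ni2+(aq)] / [Pd2+(aq)].
Isolating [Ni2+(aq)] in Q = 10^{−0.203} yields log [Ni2+(aq)] = 0.113, i.e. 1.3 M.

1.3 M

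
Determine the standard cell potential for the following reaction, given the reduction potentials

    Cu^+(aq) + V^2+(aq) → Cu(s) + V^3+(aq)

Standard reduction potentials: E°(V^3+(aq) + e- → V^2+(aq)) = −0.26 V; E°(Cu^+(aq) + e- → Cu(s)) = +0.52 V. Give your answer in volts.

+0.78 V

In the reaction as written, Cu^+(aq) is reduced (cathode) and V^3+(aq) is produced by oxidation at the anode.
E°cell = E°(cathode) − E°(anode) = +0.52 − (−0.26) = +0.78 V.
The positive value indicates the reaction is spontaneous as written.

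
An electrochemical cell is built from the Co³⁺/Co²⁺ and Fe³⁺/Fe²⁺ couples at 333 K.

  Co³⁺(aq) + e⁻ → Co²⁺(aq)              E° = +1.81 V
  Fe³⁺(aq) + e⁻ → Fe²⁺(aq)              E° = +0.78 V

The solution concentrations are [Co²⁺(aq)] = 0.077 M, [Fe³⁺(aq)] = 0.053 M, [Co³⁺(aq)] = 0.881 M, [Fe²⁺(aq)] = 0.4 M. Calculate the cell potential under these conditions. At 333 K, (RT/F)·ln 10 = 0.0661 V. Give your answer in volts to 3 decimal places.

The Co³⁺/Co²⁺ couple has the more positive E°, so it is the cathode; Fe³⁺/Fe²⁺ is the anode.
The standard potential is +1.81 − (+0.78) = +1.03 V and the balanced reaction transfers n = 1 electron.
The balanced reaction is Co³⁺(aq) + Fe²⁺(aq) → Co²⁺(aq) + Fe³⁺(aq), so Q = ([Co²⁺(aq)]·[Fe³⁺(aq)]) / ([Co³⁺(aq)]·[Fe²⁺(aq)]) = 0.0116 and log Q = −1.936.
E = E° − (0.0661/n)·log Q = +1.03 − (0.0661/1)(−1.936) = +1.158 V.

+1.158 V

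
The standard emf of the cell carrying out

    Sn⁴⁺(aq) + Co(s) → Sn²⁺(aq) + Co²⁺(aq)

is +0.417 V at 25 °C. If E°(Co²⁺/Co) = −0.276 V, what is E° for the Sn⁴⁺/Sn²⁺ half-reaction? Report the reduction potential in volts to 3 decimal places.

In the reaction as written the Sn⁴⁺/Sn²⁺ couple is reduced (cathode) and Co²⁺/Co is oxidized (anode), so E°cell = E°(Sn⁴⁺/Sn²⁺) − E°(Co²⁺/Co).
E°(Sn⁴⁺/Sn²⁺) = E°cell + E°(anode) = +0.417 + (−0.276) = +0.141 V.

+0.141 V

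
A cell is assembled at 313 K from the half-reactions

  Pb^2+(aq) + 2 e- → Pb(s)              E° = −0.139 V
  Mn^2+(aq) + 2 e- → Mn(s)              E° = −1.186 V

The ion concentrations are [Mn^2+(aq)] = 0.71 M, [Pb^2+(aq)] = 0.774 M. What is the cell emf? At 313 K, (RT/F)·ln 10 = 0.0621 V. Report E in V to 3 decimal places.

Since E°(Pb²⁺/Pb) > E°(Mn²⁺/Mn), Pb²⁺/Pb serves as the cathode.
E°cell = E°cat − E°an = −0.139 − (−1.186) = +1.047 V; n = 2.
For the overall reaction Pb^2+(aq) + Mn(s) → Pb(s) + Mn^2+(aq), Q = [Mn^2+(aq)] / [Pb^2+(aq)] = 0.917, giving log Q = −0.037.
By the Nernst equation, E = +1.047 − (0.0621/2)·(−0.037) = +1.048 V.

+1.048 V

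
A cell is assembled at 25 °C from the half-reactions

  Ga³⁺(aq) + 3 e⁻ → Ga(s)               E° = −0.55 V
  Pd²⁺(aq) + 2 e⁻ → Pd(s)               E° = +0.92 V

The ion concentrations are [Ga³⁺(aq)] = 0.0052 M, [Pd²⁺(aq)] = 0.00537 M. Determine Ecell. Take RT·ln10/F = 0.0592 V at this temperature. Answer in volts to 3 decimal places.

Pd²⁺/Pd is reduced (cathode, E° = +0.92 V) and Ga³⁺/Ga is oxidized (anode).
The standard potential is +0.92 − (−0.55) = +1.47 V and the balanced reaction transfers n = 6 electrons.
The balanced reaction is 3 Pd²⁺(aq) + 2 Ga(s) → 3 Pd(s) + 2 Ga³⁺(aq), so Q = [Ga³⁺(aq)]^2 / [Pd²⁺(aq)]^3 = 175 and log Q = 2.242.
Applying E = E° − (RT ln10/nF)·log Q gives +1.47 − (0.0592/6)(2.242) = +1.448 V.

+1.448 V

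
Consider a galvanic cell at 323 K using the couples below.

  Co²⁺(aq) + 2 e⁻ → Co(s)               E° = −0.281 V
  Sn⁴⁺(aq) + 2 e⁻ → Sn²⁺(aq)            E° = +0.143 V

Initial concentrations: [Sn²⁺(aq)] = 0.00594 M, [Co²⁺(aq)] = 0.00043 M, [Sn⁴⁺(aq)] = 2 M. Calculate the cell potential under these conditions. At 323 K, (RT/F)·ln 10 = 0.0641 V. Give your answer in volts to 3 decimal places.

+0.613 V

Since E°(Sn⁴⁺/Sn²⁺) > E°(Co²⁺/Co), Sn⁴⁺/Sn²⁺ serves as the cathode.
The standard potential is +0.143 − (−0.281) = +0.424 V and the balanced reaction transfers n = 2 electrons.
Balancing gives Sn⁴⁺(aq) + Co(s) → Sn²⁺(aq) + Co²⁺(aq); hence Q = ([Sn²⁺(aq)]·[Co²⁺(aq)]) / [Sn⁴⁺(aq)] = 1.28×10^−6 (log Q = −5.894).
Applying E = E° − (RT ln10/nF)·log Q gives +0.424 − (0.0641/2)(−5.894) = +0.613 V.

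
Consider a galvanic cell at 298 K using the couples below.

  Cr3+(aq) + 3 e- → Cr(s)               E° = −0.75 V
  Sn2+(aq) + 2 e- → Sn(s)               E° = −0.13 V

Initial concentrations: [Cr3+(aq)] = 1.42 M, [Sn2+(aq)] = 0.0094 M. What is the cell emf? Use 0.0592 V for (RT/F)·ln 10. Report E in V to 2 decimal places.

+0.56 V

Since E°(Sn²⁺/Sn) > E°(Cr³⁺/Cr), Sn²⁺/Sn serves as the cathode.
E°cell = E°cat − E°an = −0.13 − (−0.75) = +0.62 V; n = 6.
The balanced reaction is 3 Sn2+(aq) + 2 Cr(s) → 3 Sn(s) + 2 Cr3+(aq), so Q = [Cr3+(aq)]^2 / [Sn2+(aq)]^3 = 2.43×10^6 and log Q = 6.385.
Applying E = E° − (RT ln10/nF)·log Q gives +0.62 − (0.0592/6)(6.385) = +0.56 V.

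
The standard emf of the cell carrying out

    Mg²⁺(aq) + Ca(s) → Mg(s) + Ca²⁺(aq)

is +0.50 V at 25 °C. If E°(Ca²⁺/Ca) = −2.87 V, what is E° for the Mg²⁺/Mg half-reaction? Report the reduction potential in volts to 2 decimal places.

In the reaction as written the Mg²⁺/Mg couple is reduced (cathode) and Ca²⁺/Ca is oxidized (anode), so E°cell = E°(Mg²⁺/Mg) − E°(Ca²⁺/Ca).
E°(Mg²⁺/Mg) = E°cell + E°(anode) = +0.50 + (−2.87) = −2.37 V.

−2.37 V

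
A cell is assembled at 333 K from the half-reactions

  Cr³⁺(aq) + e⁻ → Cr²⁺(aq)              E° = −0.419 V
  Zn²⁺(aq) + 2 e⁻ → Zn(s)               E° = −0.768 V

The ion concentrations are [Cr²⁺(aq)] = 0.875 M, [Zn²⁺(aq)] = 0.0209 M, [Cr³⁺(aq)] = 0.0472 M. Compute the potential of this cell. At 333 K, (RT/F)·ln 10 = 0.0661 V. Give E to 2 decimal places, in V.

+0.32 V

Cr³⁺/Cr²⁺ is reduced (cathode, E° = −0.419 V) and Zn²⁺/Zn is oxidized (anode).
The standard potential is −0.419 − (−0.768) = +0.349 V and the balanced reaction transfers n = 2 electrons.
For the overall reaction 2 Cr³⁺(aq) + Zn(s) → 2 Cr²⁺(aq) + Zn²⁺(aq), Q = ([Cr²⁺(aq)]^2·[Zn²⁺(aq)]) / [Cr³⁺(aq)]^2 = 7.18, giving log Q = 0.856.
E = E° − (0.0661/n)·log Q = +0.349 − (0.0661/2)(0.856) = +0.32 V.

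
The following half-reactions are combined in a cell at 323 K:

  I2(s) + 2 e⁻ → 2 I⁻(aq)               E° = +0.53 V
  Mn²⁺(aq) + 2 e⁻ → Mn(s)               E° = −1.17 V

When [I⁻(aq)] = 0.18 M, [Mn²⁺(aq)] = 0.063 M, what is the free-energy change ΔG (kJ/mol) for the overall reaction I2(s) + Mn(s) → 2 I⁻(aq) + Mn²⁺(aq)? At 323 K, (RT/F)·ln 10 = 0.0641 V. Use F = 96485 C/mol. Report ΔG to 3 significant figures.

−345 kJ/mol

The standard cell potential is +0.53 − (−1.17) = +1.70 V, with n = 2 electrons in the balanced equation.
Q = [I⁻(aq)]^2·[Mn²⁺(aq)] = 0.00204, so log Q = −2.690 and E = +1.70 − (0.0641/2)(−2.690) = +1.7862 V.
ΔG = −nFE = −(2)(96485)(+1.7862) J/mol = −345 kJ/mol.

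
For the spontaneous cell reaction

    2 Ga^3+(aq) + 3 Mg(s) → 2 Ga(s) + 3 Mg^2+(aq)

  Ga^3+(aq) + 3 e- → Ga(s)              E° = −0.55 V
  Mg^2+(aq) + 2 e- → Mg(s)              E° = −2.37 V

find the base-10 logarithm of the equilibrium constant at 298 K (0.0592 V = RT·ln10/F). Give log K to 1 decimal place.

The Ga³⁺/Ga couple is reduced (cathode); E°cell = −0.55 − (−2.37) = +1.82 V with n = 6.
At equilibrium E = 0, so log K = nE°cell / 0.0592 = (6)(+1.82) / 0.0592 = 184.5.

log K = 184.5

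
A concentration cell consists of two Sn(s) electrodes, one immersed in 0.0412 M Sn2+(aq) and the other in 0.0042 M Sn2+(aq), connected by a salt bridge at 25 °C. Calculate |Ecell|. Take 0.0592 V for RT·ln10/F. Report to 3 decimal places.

For a concentration cell E°cell = 0, since both electrodes use the same couple.
The compartment with the higher Sn2+(aq) concentration (0.0412 M) acts as the cathode; ions are reduced there and produced at the dilute (0.0042 M) anode.
With n = 2, Ecell = −(0.0592/2)·log([dilute]/[conc]) = −(0.0592/2)·log(0.0042/0.0412) = +0.029 V.

0.029 V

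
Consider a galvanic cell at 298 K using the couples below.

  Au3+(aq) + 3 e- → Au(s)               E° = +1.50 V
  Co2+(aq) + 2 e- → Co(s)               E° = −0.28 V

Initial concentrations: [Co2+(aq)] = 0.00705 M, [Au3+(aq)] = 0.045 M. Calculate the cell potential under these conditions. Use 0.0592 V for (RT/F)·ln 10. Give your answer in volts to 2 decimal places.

Au³⁺/Au is reduced (cathode, E° = +1.50 V) and Co²⁺/Co is oxidized (anode).
E°cell = E°cat − E°an = +1.50 − (−0.28) = +1.78 V; n = 6.
The balanced reaction is 2 Au3+(aq) + 3 Co(s) → 2 Au(s) + 3 Co2+(aq), so Q = [Co2+(aq)]^3 / [Au3+(aq)]^2 = 0.000173 and log Q = −3.762.
Applying E = E° − (RT ln10/nF)·log Q gives +1.78 − (0.0592/6)(−3.762) = +1.82 V.

+1.82 V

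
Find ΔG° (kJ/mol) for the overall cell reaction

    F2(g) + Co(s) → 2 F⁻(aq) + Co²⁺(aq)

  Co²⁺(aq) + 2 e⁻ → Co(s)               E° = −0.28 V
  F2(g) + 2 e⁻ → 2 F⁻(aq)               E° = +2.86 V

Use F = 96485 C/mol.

In the reaction as written F2(g) is reduced, so the F₂/F⁻ couple is the cathode and Co²⁺/Co is the anode.
E°cell = +2.86 − (−0.28) = +3.14 V; balancing electrons gives n = 2.
ΔG° = −nFE°cell = −(2)(96485)(+3.14) J/mol = −606 kJ/mol.

−606 kJ/mol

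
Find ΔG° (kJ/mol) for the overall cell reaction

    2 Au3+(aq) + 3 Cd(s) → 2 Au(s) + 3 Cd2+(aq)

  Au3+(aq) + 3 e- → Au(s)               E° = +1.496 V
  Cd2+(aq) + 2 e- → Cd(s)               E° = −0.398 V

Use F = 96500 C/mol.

−1097 kJ/mol

In the reaction as written Au3+(aq) is reduced, so the Au³⁺/Au couple is the cathode and Cd²⁺/Cd is the anode.
E°cell = +1.496 − (−0.398) = +1.894 V; balancing electrons gives n = 6.
ΔG° = −nFE°cell = −(6)(96500)(+1.894) J/mol = −1097 kJ/mol.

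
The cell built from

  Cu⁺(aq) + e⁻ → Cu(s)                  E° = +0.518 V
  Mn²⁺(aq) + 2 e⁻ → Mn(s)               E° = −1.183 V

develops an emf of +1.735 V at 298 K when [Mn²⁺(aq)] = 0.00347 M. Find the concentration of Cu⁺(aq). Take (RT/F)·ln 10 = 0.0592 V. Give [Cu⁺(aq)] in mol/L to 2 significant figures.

0.22 M

With Cu⁺/Cu at the cathode and Mn²⁺/Mn at the anode, E°cell = +0.518 − (−1.183) = +1.701 V (n = 2).
From the Nernst equation, log Q = n(E° − E)/0.0592 = 2·(+1.701 − (+1.735))/0.0592 = −1.149.
Balancing electrons gives 2 Cu⁺(aq) + Mn(s) → 2 Cu(s) + Mn²⁺(aq); thus Q = [Mn²⁺(aq)] / [Cu⁺(aq)]^2.
Isolating [Cu⁺(aq)] in Q = 10^{−1.149} yields log [Cu⁺(aq)] = −0.655, i.e. 0.22 M.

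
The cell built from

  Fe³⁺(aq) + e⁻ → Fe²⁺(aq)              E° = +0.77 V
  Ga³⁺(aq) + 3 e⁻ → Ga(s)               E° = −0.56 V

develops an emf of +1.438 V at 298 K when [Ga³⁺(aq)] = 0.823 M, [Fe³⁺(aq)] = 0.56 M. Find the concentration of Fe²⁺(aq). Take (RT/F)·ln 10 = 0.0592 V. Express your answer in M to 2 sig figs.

0.0090 M

Fe³⁺/Fe²⁺ is the cathode (higher E°); E°cell = +0.77 − (−0.56) = +1.33 V with n = 3.
Since E = E° − (0.0592/n)·log Q, log Q = n(E° − E)/0.0592 = −5.473.
For 3 Fe³⁺(aq) + Ga(s) → 3 Fe²⁺(aq) + Ga³⁺(aq), the reaction quotient is Q = ([Fe²⁺(aq)]^3·[Ga³⁺(aq)]) / [Fe³⁺(aq)]^3.
Substituting the known concentrations and solving, log [Fe²⁺(aq)] = −2.048 and [Fe²⁺(aq)] = 0.0090 M.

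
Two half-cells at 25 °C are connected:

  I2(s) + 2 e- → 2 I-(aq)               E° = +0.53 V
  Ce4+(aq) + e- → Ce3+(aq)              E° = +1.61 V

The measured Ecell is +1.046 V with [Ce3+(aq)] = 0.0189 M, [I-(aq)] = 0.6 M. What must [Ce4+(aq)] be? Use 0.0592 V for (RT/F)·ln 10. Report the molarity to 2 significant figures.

Ce⁴⁺/Ce³⁺ is the cathode (higher E°); E°cell = +1.61 − (+0.53) = +1.08 V with n = 2.
Rearranging E = E° − (0.0592/n)·log Q gives log Q = 2(+1.08 − (+1.046))/0.0592 = 1.149.
Balancing electrons gives 2 Ce4+(aq) + 2 I-(aq) → 2 Ce3+(aq) + I2(s); thus Q = [Ce3+(aq)]^2 / ([Ce4+(aq)]^2·[I-(aq)]^2).
Solving for the unknown gives log [Ce4+(aq)] = −2.076, so [Ce4+(aq)] ≈ 0.0084 M.

0.0084 M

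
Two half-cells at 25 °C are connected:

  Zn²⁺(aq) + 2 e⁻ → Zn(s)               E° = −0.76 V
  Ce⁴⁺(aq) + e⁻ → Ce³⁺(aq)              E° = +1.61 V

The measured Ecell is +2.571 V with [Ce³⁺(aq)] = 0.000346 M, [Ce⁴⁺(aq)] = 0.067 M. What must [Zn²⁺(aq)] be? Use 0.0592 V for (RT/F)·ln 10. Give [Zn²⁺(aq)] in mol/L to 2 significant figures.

0.0061 M

The Ce⁴⁺/Ce³⁺ couple has the larger reduction potential, so it is the cathode: E°cell = +1.61 − (−0.76) = +2.37 V and n = 2.
Since E = E° − (0.0592/n)·log Q, log Q = n(E° − E)/0.0592 = −6.791.
The balanced reaction is 2 Ce⁴⁺(aq) + Zn(s) → 2 Ce³⁺(aq) + Zn²⁺(aq), so Q = ([Ce³⁺(aq)]^2·[Zn²⁺(aq)]) / [Ce⁴⁺(aq)]^2.
Isolating [Zn²⁺(aq)] in Q = 10^{−6.791} yields log [Zn²⁺(aq)] = −2.217, i.e. 0.0061 M.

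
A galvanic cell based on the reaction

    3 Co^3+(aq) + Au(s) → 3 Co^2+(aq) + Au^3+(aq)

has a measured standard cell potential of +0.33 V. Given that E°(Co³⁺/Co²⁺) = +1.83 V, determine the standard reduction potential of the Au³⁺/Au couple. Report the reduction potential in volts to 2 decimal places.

In the reaction as written the Co³⁺/Co²⁺ couple is reduced (cathode) and Au³⁺/Au is oxidized (anode), so E°cell = E°(Co³⁺/Co²⁺) − E°(Au³⁺/Au).
E°(Au³⁺/Au) = E°(cathode) − E°cell = +1.83 − (+0.33) = +1.50 V.

+1.50 V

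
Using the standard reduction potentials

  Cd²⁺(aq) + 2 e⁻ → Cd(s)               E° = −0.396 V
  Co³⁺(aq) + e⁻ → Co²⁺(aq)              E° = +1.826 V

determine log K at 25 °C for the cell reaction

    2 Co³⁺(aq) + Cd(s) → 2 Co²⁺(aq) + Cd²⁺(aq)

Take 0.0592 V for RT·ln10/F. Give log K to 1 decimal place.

The Co³⁺/Co²⁺ couple is reduced (cathode); E°cell = +1.826 − (−0.396) = +2.222 V with n = 2.
At equilibrium E = 0, so log K = nE°cell / 0.0592 = (2)(+2.222) / 0.0592 = 75.1.

log K = 75.1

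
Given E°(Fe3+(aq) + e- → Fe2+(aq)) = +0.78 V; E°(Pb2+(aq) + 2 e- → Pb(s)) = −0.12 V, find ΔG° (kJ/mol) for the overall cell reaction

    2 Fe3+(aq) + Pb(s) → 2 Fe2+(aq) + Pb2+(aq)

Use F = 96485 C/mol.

In the reaction as written Fe3+(aq) is reduced, so the Fe³⁺/Fe²⁺ couple is the cathode and Pb²⁺/Pb is the anode.
E°cell = +0.78 − (−0.12) = +0.90 V; balancing electrons gives n = 2.
ΔG° = −nFE°cell = −(2)(96485)(+0.90) J/mol = −174 kJ/mol.

−174 kJ/mol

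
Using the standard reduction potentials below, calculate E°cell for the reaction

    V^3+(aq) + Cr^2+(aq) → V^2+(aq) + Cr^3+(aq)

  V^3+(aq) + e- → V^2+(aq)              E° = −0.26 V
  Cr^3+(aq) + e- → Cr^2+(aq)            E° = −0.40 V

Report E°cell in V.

+0.14 V

V^3+(aq) gains electrons, so the V³⁺/V²⁺ couple is the cathode; the Cr³⁺/Cr²⁺ couple is the anode.
E°cell = E°(cathode) − E°(anode) = −0.26 − (−0.40) = +0.14 V.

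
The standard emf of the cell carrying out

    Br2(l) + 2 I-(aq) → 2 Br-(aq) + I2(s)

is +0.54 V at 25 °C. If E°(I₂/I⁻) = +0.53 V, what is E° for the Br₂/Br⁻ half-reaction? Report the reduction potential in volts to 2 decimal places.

+1.07 V

In the reaction as written the Br₂/Br⁻ couple is reduced (cathode) and I₂/I⁻ is oxidized (anode), so E°cell = E°(Br₂/Br⁻) − E°(I₂/I⁻).
E°(Br₂/Br⁻) = E°cell + E°(anode) = +0.54 + (+0.53) = +1.07 V.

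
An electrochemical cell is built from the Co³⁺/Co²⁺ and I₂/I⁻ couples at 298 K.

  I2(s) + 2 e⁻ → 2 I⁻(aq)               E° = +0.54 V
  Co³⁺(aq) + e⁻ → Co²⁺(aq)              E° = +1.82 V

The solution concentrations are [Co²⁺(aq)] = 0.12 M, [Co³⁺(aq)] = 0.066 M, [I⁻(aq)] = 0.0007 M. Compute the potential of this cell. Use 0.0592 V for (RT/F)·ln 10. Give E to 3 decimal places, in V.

Co³⁺/Co²⁺ is reduced (cathode, E° = +1.82 V) and I₂/I⁻ is oxidized (anode).
The standard potential is +1.82 − (+0.54) = +1.28 V and the balanced reaction transfers n = 2 electrons.
Balancing gives 2 Co³⁺(aq) + 2 I⁻(aq) → 2 Co²⁺(aq) + I2(s); hence Q = [Co²⁺(aq)]^2 / ([Co³⁺(aq)]^2·[I⁻(aq)]^2) = 6.75×10^6 (log Q = 6.829).
By the Nernst equation, E = +1.28 − (0.0592/2)·(6.829) = +1.078 V.

+1.078 V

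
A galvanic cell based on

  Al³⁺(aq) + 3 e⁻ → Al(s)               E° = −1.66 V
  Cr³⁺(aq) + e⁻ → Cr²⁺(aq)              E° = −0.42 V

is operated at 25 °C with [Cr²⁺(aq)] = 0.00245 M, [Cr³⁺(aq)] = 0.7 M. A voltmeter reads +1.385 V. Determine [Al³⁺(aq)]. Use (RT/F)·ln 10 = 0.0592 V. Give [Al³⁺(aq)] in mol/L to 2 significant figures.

With Cr³⁺/Cr²⁺ at the cathode and Al³⁺/Al at the anode, E°cell = −0.42 − (−1.66) = +1.24 V (n = 3).
Rearranging E = E° − (0.0592/n)·log Q gives log Q = 3(+1.24 − (+1.385))/0.0592 = −7.348.
For 3 Cr³⁺(aq) + Al(s) → 3 Cr²⁺(aq) + Al³⁺(aq), the reaction quotient is Q = ([Cr²⁺(aq)]^3·[Al³⁺(aq)]) / [Cr³⁺(aq)]^3.
Isolating [Al³⁺(aq)] in Q = 10^{−7.348} yields log [Al³⁺(aq)] = 0.020, i.e. 1.0 M.

1.0 M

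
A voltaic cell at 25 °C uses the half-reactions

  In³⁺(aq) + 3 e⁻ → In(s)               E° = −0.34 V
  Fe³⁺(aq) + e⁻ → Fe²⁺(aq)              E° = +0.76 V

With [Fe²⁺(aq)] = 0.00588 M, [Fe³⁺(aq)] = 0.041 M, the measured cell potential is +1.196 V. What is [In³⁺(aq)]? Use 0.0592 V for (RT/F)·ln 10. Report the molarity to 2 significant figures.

0.0046 M

The Fe³⁺/Fe²⁺ couple has the larger reduction potential, so it is the cathode: E°cell = +0.76 − (−0.34) = +1.10 V and n = 3.
Since E = E° − (0.0592/n)·log Q, log Q = n(E° − E)/0.0592 = −4.865.
Balancing electrons gives 3 Fe³⁺(aq) + In(s) → 3 Fe²⁺(aq) + In³⁺(aq); thus Q = ([Fe²⁺(aq)]^3·[In³⁺(aq)]) / [Fe³⁺(aq)]^3.
Isolating [In³⁺(aq)] in Q = 10^{−4.865} yields log [In³⁺(aq)] = −2.335, i.e. 0.0046 M.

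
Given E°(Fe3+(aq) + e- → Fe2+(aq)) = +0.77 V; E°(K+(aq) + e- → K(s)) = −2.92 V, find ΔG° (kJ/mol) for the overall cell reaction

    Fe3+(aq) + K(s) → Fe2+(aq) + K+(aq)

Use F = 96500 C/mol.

In the reaction as written Fe3+(aq) is reduced, so the Fe³⁺/Fe²⁺ couple is the cathode and K⁺/K is the anode.
E°cell = +0.77 − (−2.92) = +3.69 V; balancing electrons gives n = 1.
ΔG° = −nFE°cell = −(1)(96500)(+3.69) J/mol = −356 kJ/mol.

−356 kJ/mol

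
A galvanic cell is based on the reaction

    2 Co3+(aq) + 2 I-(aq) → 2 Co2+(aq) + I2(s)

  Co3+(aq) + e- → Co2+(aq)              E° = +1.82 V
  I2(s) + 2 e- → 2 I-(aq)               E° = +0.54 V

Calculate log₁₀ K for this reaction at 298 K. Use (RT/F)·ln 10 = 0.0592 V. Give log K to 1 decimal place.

log K = 43.2

The Co³⁺/Co²⁺ couple is reduced (cathode); E°cell = +1.82 − (+0.54) = +1.28 V with n = 2.
At equilibrium E = 0, so log K = nE°cell / 0.0592 = (2)(+1.28) / 0.0592 = 43.2.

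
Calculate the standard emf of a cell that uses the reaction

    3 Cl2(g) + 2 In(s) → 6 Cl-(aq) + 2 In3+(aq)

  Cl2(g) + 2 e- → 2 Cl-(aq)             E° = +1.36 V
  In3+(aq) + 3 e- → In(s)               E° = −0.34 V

In the reaction as written, Cl2(g) is reduced (cathode) and In3+(aq) is produced by oxidation at the anode.
E°cell = E°(cathode) − E°(anode) = +1.36 − (−0.34) = +1.70 V.

+1.70 V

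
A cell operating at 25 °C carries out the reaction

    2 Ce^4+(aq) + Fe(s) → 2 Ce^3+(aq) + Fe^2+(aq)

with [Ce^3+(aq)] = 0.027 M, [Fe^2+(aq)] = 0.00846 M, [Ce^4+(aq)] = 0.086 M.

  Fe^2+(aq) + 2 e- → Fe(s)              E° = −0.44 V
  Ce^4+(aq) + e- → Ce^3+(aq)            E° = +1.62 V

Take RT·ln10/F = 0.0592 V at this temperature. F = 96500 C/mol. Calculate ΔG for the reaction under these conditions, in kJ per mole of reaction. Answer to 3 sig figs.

E°cell = +1.62 − (−0.44) = +2.06 V; the balanced reaction transfers n = 2 electrons.
Q = ([Ce^3+(aq)]^2·[Fe^2+(aq)]) / [Ce^4+(aq)]^2 = 0.000834, so log Q = −3.079 and E = +2.06 − (0.0592/2)(−3.079) = +2.1511 V.
Finally ΔG = −nFE = −(2)(96500 C/mol)(+2.1511 V) = −415 kJ/mol.

−415 kJ/mol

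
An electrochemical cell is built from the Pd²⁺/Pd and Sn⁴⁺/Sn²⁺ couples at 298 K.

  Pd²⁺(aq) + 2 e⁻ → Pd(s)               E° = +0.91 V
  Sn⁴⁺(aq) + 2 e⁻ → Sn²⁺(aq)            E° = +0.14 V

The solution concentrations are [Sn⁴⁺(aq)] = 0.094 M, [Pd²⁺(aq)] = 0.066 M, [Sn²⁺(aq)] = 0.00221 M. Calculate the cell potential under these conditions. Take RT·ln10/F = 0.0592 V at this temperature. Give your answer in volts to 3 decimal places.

+0.687 V

Since E°(Pd²⁺/Pd) > E°(Sn⁴⁺/Sn²⁺), Pd²⁺/Pd serves as the cathode.
The standard potential is +0.91 − (+0.14) = +0.77 V and the balanced reaction transfers n = 2 electrons.
Balancing gives Pd²⁺(aq) + Sn²⁺(aq) → Pd(s) + Sn⁴⁺(aq); hence Q = [Sn⁴⁺(aq)] / ([Pd²⁺(aq)]·[Sn²⁺(aq)]) = 644 (log Q = 2.809).
E = E° − (0.0592/n)·log Q = +0.77 − (0.0592/2)(2.809) = +0.687 V.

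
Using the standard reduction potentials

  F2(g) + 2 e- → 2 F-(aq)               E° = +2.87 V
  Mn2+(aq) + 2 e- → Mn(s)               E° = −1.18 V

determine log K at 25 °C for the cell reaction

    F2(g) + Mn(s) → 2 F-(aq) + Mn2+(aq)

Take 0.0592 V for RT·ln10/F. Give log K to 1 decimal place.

The F₂/F⁻ couple is reduced (cathode); E°cell = +2.87 − (−1.18) = +4.05 V with n = 2.
At equilibrium E = 0, so log K = nE°cell / 0.0592 = (2)(+4.05) / 0.0592 = 136.8.

log K = 136.8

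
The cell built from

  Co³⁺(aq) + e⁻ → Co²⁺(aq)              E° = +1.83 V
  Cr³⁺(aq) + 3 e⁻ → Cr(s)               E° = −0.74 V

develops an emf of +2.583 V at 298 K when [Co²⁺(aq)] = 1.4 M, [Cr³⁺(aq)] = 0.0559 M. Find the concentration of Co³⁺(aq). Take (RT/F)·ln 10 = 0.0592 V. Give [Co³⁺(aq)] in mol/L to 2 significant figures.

The Co³⁺/Co²⁺ couple has the larger reduction potential, so it is the cathode: E°cell = +1.83 − (−0.74) = +2.57 V and n = 3.
Rearranging E = E° − (0.0592/n)·log Q gives log Q = 3(+2.57 − (+2.583))/0.0592 = −0.659.
Balancing electrons gives 3 Co³⁺(aq) + Cr(s) → 3 Co²⁺(aq) + Cr³⁺(aq); thus Q = ([Co²⁺(aq)]^3·[Cr³⁺(aq)]) / [Co³⁺(aq)]^3.
Isolating [Co³⁺(aq)] in Q = 10^{−0.659} yields log [Co³⁺(aq)] = −0.052, i.e. 0.89 M.

0.89 M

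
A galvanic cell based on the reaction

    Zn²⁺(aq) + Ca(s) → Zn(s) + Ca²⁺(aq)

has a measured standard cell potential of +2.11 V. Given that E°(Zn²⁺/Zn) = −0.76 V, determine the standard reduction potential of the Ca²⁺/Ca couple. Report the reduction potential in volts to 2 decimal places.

−2.87 V

In the reaction as written the Zn²⁺/Zn couple is reduced (cathode) and Ca²⁺/Ca is oxidized (anode), so E°cell = E°(Zn²⁺/Zn) − E°(Ca²⁺/Ca).
E°(Ca²⁺/Ca) = E°(cathode) − E°cell = −0.76 − (+2.11) = −2.87 V.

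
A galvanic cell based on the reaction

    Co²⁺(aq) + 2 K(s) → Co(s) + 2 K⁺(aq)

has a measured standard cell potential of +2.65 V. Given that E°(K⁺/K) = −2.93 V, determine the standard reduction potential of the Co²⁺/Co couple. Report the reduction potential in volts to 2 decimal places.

−0.28 V

In the reaction as written the Co²⁺/Co couple is reduced (cathode) and K⁺/K is oxidized (anode), so E°cell = E°(Co²⁺/Co) − E°(K⁺/K).
E°(Co²⁺/Co) = E°cell + E°(anode) = +2.65 + (−2.93) = −0.28 V.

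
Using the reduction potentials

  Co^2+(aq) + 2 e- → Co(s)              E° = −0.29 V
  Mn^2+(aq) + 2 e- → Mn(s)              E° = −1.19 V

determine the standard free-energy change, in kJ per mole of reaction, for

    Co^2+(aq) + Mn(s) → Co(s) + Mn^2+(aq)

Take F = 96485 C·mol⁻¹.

In the reaction as written Co^2+(aq) is reduced, so the Co²⁺/Co couple is the cathode and Mn²⁺/Mn is the anode.
E°cell = −0.29 − (−1.19) = +0.90 V; balancing electrons gives n = 2.
ΔG° = −nFE°cell = −(2)(96485)(+0.90) J/mol = −174 kJ/mol.

−174 kJ/mol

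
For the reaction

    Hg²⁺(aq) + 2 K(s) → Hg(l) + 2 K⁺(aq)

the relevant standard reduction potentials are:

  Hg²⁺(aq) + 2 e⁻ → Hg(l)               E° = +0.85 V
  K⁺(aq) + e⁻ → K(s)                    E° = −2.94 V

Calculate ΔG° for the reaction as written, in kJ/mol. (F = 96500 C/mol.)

−731 kJ/mol

In the reaction as written Hg²⁺(aq) is reduced, so the Hg²⁺/Hg couple is the cathode and K⁺/K is the anode.
E°cell = +0.85 − (−2.94) = +3.79 V; balancing electrons gives n = 2.
ΔG° = −nFE°cell = −(2)(96500)(+3.79) J/mol = −731 kJ/mol.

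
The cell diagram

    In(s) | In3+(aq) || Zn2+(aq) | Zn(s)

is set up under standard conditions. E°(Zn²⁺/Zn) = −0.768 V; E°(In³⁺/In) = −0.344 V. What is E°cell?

By convention the left-hand electrode in cell notation is the anode (oxidation) and the right-hand electrode is the cathode (reduction).
E°cell = E°(right) − E°(left) = −0.768 − (−0.344) = −0.424 V.
The negative sign shows that, as written, the cell would require an external voltage to drive the reaction.

−0.424 V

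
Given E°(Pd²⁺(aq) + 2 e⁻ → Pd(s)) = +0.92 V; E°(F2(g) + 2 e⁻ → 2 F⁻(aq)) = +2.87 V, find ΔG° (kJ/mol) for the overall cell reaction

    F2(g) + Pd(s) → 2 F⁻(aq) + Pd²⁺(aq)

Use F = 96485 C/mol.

In the reaction as written F2(g) is reduced, so the F₂/F⁻ couple is the cathode and Pd²⁺/Pd is the anode.
E°cell = +2.87 − (+0.92) = +1.95 V; balancing electrons gives n = 2.
ΔG° = −nFE°cell = −(2)(96485)(+1.95) J/mol = −376 kJ/mol.

−376 kJ/mol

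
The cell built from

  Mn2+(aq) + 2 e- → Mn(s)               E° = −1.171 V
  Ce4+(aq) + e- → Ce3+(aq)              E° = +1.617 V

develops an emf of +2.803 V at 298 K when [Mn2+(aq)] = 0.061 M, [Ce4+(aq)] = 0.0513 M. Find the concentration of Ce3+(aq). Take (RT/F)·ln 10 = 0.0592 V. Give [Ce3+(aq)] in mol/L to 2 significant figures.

0.12 M

Ce⁴⁺/Ce³⁺ is the cathode (higher E°); E°cell = +1.617 − (−1.171) = +2.788 V with n = 2.
Rearranging E = E° − (0.0592/n)·log Q gives log Q = 2(+2.788 − (+2.803))/0.0592 = −0.507.
Balancing electrons gives 2 Ce4+(aq) + Mn(s) → 2 Ce3+(aq) + Mn2+(aq); thus Q = ([Ce3+(aq)]^2·[Mn2+(aq)]) / [Ce4+(aq)]^2.
Solving for the unknown gives log [Ce3+(aq)] = −0.936, so [Ce3+(aq)] ≈ 0.12 M.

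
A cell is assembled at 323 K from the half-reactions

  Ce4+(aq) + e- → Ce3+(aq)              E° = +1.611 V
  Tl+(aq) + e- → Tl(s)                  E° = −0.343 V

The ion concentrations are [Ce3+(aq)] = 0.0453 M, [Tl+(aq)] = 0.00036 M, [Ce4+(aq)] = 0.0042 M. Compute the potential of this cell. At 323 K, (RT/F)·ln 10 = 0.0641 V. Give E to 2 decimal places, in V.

The Ce⁴⁺/Ce³⁺ couple has the more positive E°, so it is the cathode; Tl⁺/Tl is the anode.
The standard potential is +1.611 − (−0.343) = +1.954 V and the balanced reaction transfers n = 1 electron.
For the overall reaction Ce4+(aq) + Tl(s) → Ce3+(aq) + Tl+(aq), Q = ([Ce3+(aq)]·[Tl+(aq)]) / [Ce4+(aq)] = 0.00388, giving log Q = −2.411.
E = E° − (0.0641/n)·log Q = +1.954 − (0.0641/1)(−2.411) = +2.11 V.

+2.11 V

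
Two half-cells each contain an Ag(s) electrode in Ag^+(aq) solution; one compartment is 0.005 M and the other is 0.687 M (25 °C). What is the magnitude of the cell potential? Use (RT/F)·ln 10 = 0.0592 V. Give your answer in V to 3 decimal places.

For a concentration cell E°cell = 0, since both electrodes use the same couple.
The compartment with the higher Ag^+(aq) concentration (0.687 M) acts as the cathode; ions are reduced there and produced at the dilute (0.005 M) anode.
With n = 1, Ecell = −(0.0592/1)·log([dilute]/[conc]) = −(0.0592/1)·log(0.005/0.687) = +0.127 V.

0.127 V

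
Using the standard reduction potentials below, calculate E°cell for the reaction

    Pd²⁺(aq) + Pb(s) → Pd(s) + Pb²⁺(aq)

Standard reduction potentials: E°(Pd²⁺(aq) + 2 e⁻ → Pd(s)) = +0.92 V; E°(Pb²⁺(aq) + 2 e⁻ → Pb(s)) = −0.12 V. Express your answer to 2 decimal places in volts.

Pd²⁺(aq) gains electrons, so the Pd²⁺/Pd couple is the cathode; the Pb²⁺/Pb couple is the anode.
E°cell = E°(cathode) − E°(anode) = +0.92 − (−0.12) = +1.04 V.
The positive value indicates the reaction is spontaneous as written.

+1.04 V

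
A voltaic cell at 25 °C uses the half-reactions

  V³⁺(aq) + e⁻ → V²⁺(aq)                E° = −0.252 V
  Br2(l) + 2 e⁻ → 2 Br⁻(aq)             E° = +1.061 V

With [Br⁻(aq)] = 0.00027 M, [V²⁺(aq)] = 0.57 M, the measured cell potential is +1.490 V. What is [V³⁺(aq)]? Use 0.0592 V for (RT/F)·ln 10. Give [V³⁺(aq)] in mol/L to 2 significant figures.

2.2 M

The Br₂/Br⁻ couple has the larger reduction potential, so it is the cathode: E°cell = +1.061 − (−0.252) = +1.313 V and n = 2.
From the Nernst equation, log Q = n(E° − E)/0.0592 = 2·(+1.313 − (+1.490))/0.0592 = −5.980.
The balanced reaction is Br2(l) + 2 V²⁺(aq) → 2 Br⁻(aq) + 2 V³⁺(aq), so Q = ([Br⁻(aq)]^2·[V³⁺(aq)]^2) / [V²⁺(aq)]^2.
Solving for the unknown gives log [V³⁺(aq)] = 0.335, so [V³⁺(aq)] ≈ 2.2 M.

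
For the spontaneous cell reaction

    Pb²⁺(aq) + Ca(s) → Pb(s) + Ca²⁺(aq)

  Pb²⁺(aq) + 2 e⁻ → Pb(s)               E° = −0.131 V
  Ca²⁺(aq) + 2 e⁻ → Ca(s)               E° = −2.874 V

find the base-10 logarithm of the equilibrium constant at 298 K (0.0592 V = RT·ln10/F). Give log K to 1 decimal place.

The Pb²⁺/Pb couple is reduced (cathode); E°cell = −0.131 − (−2.874) = +2.743 V with n = 2.
At equilibrium E = 0, so log K = nE°cell / 0.0592 = (2)(+2.743) / 0.0592 = 92.7.

log K = 92.7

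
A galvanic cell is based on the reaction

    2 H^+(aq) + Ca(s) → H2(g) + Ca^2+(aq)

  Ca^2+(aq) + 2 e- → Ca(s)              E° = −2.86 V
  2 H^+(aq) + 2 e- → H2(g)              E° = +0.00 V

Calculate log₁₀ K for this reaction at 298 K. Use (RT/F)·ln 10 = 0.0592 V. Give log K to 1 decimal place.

The 2H⁺/H₂ couple is reduced (cathode); E°cell = +0.00 − (−2.86) = +2.86 V with n = 2.
At equilibrium E = 0, so log K = nE°cell / 0.0592 = (2)(+2.86) / 0.0592 = 96.6.

log K = 96.6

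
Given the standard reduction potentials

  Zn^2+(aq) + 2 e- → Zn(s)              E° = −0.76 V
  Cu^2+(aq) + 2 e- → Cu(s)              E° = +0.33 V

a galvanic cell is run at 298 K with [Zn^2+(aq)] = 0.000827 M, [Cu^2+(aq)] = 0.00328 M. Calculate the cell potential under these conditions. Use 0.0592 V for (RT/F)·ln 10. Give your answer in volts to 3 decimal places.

+1.108 V

Cu²⁺/Cu is reduced (cathode, E° = +0.33 V) and Zn²⁺/Zn is oxidized (anode).
E°cell = E°cat − E°an = +0.33 − (−0.76) = +1.09 V; n = 2.
Balancing gives Cu^2+(aq) + Zn(s) → Cu(s) + Zn^2+(aq); hence Q = [Zn^2+(aq)] / [Cu^2+(aq)] = 0.252 (log Q = −0.598).
By the Nernst equation, E = +1.09 − (0.0592/2)·(−0.598) = +1.108 V.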